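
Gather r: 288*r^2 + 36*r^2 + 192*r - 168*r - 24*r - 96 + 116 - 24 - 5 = 324*r^2 - 9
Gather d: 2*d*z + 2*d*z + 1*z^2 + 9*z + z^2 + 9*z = 4*d*z + 2*z^2 + 18*z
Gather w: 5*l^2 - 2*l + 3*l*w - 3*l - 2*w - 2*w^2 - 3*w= 5*l^2 - 5*l - 2*w^2 + w*(3*l - 5)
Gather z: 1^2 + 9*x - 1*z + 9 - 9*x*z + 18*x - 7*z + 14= 27*x + z*(-9*x - 8) + 24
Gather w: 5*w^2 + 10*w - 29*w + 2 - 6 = 5*w^2 - 19*w - 4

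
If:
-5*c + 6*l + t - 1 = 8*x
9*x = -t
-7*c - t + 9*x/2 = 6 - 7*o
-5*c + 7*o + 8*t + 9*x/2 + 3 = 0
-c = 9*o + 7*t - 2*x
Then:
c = 1629/9034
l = 34927/54204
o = 7359/9034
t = -4698/4517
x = 522/4517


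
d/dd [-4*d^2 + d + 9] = 1 - 8*d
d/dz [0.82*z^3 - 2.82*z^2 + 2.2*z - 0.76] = 2.46*z^2 - 5.64*z + 2.2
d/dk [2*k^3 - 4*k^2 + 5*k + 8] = 6*k^2 - 8*k + 5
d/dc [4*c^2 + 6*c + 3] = 8*c + 6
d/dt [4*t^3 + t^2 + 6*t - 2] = 12*t^2 + 2*t + 6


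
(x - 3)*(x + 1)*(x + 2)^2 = x^4 + 2*x^3 - 7*x^2 - 20*x - 12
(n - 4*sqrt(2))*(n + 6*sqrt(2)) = n^2 + 2*sqrt(2)*n - 48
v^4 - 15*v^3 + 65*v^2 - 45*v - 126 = (v - 7)*(v - 6)*(v - 3)*(v + 1)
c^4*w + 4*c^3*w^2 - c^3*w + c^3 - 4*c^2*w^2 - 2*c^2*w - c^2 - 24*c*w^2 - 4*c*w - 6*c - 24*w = (c - 3)*(c + 2)*(c + 4*w)*(c*w + 1)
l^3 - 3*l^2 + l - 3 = (l - 3)*(l - I)*(l + I)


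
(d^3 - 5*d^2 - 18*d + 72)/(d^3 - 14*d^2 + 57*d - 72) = (d^2 - 2*d - 24)/(d^2 - 11*d + 24)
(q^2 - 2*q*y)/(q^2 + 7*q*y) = (q - 2*y)/(q + 7*y)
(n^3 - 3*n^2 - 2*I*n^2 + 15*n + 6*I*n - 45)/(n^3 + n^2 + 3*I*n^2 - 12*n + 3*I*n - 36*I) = (n - 5*I)/(n + 4)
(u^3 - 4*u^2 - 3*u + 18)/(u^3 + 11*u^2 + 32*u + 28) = (u^2 - 6*u + 9)/(u^2 + 9*u + 14)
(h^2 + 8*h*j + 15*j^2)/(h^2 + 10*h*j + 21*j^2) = (h + 5*j)/(h + 7*j)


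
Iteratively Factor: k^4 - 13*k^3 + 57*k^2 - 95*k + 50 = (k - 5)*(k^3 - 8*k^2 + 17*k - 10) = (k - 5)*(k - 1)*(k^2 - 7*k + 10) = (k - 5)^2*(k - 1)*(k - 2)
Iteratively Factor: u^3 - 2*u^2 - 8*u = (u + 2)*(u^2 - 4*u) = u*(u + 2)*(u - 4)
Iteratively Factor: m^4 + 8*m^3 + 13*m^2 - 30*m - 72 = (m + 4)*(m^3 + 4*m^2 - 3*m - 18) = (m + 3)*(m + 4)*(m^2 + m - 6) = (m - 2)*(m + 3)*(m + 4)*(m + 3)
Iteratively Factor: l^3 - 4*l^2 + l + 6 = (l - 3)*(l^2 - l - 2) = (l - 3)*(l + 1)*(l - 2)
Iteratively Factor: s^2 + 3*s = (s + 3)*(s)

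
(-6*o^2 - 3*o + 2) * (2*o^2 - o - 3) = -12*o^4 + 25*o^2 + 7*o - 6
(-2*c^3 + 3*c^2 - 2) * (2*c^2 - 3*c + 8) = -4*c^5 + 12*c^4 - 25*c^3 + 20*c^2 + 6*c - 16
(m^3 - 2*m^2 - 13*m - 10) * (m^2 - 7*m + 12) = m^5 - 9*m^4 + 13*m^3 + 57*m^2 - 86*m - 120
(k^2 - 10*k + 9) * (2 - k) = -k^3 + 12*k^2 - 29*k + 18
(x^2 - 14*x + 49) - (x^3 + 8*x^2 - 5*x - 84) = -x^3 - 7*x^2 - 9*x + 133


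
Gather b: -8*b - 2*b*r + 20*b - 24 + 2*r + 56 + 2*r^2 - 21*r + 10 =b*(12 - 2*r) + 2*r^2 - 19*r + 42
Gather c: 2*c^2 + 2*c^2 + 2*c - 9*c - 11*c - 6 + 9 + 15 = 4*c^2 - 18*c + 18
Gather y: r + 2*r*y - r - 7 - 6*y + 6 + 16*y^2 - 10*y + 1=16*y^2 + y*(2*r - 16)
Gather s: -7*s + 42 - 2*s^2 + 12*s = -2*s^2 + 5*s + 42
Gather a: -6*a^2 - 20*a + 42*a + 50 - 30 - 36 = -6*a^2 + 22*a - 16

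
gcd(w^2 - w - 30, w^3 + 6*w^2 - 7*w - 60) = w + 5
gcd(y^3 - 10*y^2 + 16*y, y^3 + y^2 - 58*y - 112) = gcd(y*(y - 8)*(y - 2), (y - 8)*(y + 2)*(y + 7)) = y - 8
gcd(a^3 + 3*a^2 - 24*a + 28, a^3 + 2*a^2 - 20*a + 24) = a^2 - 4*a + 4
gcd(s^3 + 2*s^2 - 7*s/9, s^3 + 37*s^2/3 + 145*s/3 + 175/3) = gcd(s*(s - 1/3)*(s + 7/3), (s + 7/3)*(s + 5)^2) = s + 7/3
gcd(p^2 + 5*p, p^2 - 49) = 1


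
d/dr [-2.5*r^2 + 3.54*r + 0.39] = 3.54 - 5.0*r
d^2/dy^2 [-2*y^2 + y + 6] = -4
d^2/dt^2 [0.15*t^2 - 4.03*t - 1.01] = 0.300000000000000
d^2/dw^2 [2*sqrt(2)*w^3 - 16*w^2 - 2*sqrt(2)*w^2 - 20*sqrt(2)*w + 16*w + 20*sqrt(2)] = 12*sqrt(2)*w - 32 - 4*sqrt(2)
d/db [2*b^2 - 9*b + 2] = 4*b - 9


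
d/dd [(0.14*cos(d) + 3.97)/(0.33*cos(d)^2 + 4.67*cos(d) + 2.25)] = (0.0462*cos(d)^2 + 2.6202*cos(d) + 18.2249)*sin(d)/(0.1089*cos(d)^4 + 3.0822*cos(d)^3 + 23.2939*cos(d)^2 + 21.015*cos(d) + 5.0625)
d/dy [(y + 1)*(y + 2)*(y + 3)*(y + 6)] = 4*y^3 + 36*y^2 + 94*y + 72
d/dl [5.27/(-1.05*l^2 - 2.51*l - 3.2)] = (11.067*l + 13.2277)/(1.05*l^2 + 2.51*l + 3.2)^2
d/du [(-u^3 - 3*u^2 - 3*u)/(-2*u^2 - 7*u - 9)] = (2*u^4 + 14*u^3 + 42*u^2 + 54*u + 27)/(4*u^4 + 28*u^3 + 85*u^2 + 126*u + 81)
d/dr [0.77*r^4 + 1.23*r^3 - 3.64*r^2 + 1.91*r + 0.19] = 3.08*r^3 + 3.69*r^2 - 7.28*r + 1.91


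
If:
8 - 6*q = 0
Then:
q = 4/3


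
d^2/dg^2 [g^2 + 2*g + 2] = 2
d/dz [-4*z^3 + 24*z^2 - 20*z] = -12*z^2 + 48*z - 20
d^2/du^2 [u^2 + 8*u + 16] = 2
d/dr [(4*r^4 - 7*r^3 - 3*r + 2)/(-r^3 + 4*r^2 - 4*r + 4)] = 2*(-2*r^6 + 16*r^5 - 38*r^4 + 57*r^3 - 33*r^2 - 8*r - 2)/(r^6 - 8*r^5 + 24*r^4 - 40*r^3 + 48*r^2 - 32*r + 16)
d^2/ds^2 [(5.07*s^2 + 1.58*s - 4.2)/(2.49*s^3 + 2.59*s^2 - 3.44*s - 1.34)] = (62.869014*s^6 + 58.7769479999999*s^5 + 9.2179799999999*s^4 - 57.9394160000002*s^3 + 215.646588*s^2 + 173.340888*s - 124.914232)/(15.438249*s^9 + 48.174777*s^8 - 13.875525*s^7 - 140.659847*s^6 - 32.681364*s^5 + 133.847934*s^4 + 44.338732*s^3 - 33.61926*s^2 - 18.530592*s - 2.406104)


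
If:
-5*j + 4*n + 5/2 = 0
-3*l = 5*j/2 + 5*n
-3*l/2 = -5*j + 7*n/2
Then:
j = -1/8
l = 45/32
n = -25/32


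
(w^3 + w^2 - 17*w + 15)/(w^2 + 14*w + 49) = (w^3 + w^2 - 17*w + 15)/(w^2 + 14*w + 49)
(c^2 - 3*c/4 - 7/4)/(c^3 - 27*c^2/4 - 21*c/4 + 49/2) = (c + 1)/(c^2 - 5*c - 14)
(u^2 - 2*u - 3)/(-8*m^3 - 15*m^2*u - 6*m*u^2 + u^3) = (-u^2 + 2*u + 3)/(8*m^3 + 15*m^2*u + 6*m*u^2 - u^3)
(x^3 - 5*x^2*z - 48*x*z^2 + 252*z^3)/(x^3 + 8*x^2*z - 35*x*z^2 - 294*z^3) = (x - 6*z)/(x + 7*z)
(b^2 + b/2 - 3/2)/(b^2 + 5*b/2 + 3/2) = (b - 1)/(b + 1)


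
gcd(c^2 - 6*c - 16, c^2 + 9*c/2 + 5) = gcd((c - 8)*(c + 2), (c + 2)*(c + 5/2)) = c + 2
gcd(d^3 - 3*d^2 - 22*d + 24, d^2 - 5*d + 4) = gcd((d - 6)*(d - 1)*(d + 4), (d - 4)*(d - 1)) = d - 1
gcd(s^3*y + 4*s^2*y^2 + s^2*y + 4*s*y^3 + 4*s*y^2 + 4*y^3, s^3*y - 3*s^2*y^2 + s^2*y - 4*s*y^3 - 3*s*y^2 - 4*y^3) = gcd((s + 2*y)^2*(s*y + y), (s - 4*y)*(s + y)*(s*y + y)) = s*y + y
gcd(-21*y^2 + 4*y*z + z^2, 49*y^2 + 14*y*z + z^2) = 7*y + z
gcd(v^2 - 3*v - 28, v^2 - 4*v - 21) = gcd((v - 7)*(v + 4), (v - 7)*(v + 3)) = v - 7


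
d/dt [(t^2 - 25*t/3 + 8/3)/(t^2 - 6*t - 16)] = 7/(3*(t^2 + 4*t + 4))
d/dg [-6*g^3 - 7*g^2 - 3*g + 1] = -18*g^2 - 14*g - 3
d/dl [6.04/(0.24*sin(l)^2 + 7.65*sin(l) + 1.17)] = -(2.8992*sin(l) + 46.206)*cos(l)/(0.24*sin(l)^2 + 7.65*sin(l) + 1.17)^2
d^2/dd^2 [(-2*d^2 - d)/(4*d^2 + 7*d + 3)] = 2*(40*d^3 + 72*d^2 + 36*d + 3)/(64*d^6 + 336*d^5 + 732*d^4 + 847*d^3 + 549*d^2 + 189*d + 27)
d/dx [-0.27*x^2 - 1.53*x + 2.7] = -0.54*x - 1.53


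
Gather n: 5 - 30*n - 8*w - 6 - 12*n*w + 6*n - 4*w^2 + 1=n*(-12*w - 24) - 4*w^2 - 8*w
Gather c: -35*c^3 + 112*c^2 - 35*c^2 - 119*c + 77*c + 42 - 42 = -35*c^3 + 77*c^2 - 42*c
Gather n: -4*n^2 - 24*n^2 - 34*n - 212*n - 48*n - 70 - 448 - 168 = -28*n^2 - 294*n - 686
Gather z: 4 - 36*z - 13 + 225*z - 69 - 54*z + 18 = 135*z - 60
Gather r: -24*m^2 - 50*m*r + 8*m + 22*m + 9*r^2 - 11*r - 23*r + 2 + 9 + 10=-24*m^2 + 30*m + 9*r^2 + r*(-50*m - 34) + 21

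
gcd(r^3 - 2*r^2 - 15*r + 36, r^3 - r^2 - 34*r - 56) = r + 4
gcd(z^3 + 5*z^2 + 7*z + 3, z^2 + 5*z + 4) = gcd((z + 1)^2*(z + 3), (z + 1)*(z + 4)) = z + 1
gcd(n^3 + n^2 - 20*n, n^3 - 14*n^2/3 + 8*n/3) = n^2 - 4*n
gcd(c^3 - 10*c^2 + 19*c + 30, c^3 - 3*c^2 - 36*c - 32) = c + 1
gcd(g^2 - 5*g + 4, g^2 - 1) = g - 1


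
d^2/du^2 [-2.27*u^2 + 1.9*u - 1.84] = -4.54000000000000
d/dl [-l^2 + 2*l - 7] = 2 - 2*l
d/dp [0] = 0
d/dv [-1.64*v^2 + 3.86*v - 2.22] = 3.86 - 3.28*v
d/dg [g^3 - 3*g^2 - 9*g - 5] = 3*g^2 - 6*g - 9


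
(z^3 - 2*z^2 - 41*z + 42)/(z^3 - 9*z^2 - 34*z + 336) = (z - 1)/(z - 8)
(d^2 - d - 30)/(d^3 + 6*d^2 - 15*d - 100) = (d - 6)/(d^2 + d - 20)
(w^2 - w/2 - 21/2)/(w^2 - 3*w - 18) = (w - 7/2)/(w - 6)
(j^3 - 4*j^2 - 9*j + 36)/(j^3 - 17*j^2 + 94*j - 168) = (j^2 - 9)/(j^2 - 13*j + 42)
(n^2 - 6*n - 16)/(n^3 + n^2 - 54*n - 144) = (n + 2)/(n^2 + 9*n + 18)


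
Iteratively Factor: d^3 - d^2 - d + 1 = (d - 1)*(d^2 - 1) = (d - 1)*(d + 1)*(d - 1)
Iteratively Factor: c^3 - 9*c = (c + 3)*(c^2 - 3*c) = (c - 3)*(c + 3)*(c)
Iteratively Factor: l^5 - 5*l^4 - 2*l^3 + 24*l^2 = (l)*(l^4 - 5*l^3 - 2*l^2 + 24*l) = l*(l - 3)*(l^3 - 2*l^2 - 8*l) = l*(l - 4)*(l - 3)*(l^2 + 2*l) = l^2*(l - 4)*(l - 3)*(l + 2)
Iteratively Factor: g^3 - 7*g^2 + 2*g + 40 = (g - 4)*(g^2 - 3*g - 10) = (g - 5)*(g - 4)*(g + 2)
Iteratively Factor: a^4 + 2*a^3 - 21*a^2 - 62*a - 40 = (a + 4)*(a^3 - 2*a^2 - 13*a - 10) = (a + 1)*(a + 4)*(a^2 - 3*a - 10) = (a + 1)*(a + 2)*(a + 4)*(a - 5)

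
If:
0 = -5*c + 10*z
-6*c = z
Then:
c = 0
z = 0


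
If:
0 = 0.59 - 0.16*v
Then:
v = 3.69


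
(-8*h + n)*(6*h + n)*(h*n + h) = -48*h^3*n - 48*h^3 - 2*h^2*n^2 - 2*h^2*n + h*n^3 + h*n^2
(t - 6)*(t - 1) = t^2 - 7*t + 6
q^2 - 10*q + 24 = (q - 6)*(q - 4)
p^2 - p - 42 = (p - 7)*(p + 6)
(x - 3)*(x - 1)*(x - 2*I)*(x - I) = x^4 - 4*x^3 - 3*I*x^3 + x^2 + 12*I*x^2 + 8*x - 9*I*x - 6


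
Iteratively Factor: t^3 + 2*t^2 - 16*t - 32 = (t - 4)*(t^2 + 6*t + 8) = (t - 4)*(t + 2)*(t + 4)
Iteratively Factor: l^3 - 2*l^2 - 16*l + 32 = (l - 4)*(l^2 + 2*l - 8) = (l - 4)*(l - 2)*(l + 4)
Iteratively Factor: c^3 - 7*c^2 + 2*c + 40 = (c - 5)*(c^2 - 2*c - 8) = (c - 5)*(c - 4)*(c + 2)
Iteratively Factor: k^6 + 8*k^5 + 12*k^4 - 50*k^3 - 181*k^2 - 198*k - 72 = (k + 1)*(k^5 + 7*k^4 + 5*k^3 - 55*k^2 - 126*k - 72) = (k - 3)*(k + 1)*(k^4 + 10*k^3 + 35*k^2 + 50*k + 24) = (k - 3)*(k + 1)*(k + 3)*(k^3 + 7*k^2 + 14*k + 8) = (k - 3)*(k + 1)*(k + 3)*(k + 4)*(k^2 + 3*k + 2) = (k - 3)*(k + 1)*(k + 2)*(k + 3)*(k + 4)*(k + 1)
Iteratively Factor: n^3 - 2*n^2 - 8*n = (n)*(n^2 - 2*n - 8) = n*(n + 2)*(n - 4)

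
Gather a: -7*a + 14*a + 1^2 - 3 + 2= 7*a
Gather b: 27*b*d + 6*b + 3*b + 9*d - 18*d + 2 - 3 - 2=b*(27*d + 9) - 9*d - 3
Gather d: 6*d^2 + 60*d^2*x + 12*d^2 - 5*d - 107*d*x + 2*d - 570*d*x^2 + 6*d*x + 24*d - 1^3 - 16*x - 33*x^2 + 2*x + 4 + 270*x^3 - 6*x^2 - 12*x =d^2*(60*x + 18) + d*(-570*x^2 - 101*x + 21) + 270*x^3 - 39*x^2 - 26*x + 3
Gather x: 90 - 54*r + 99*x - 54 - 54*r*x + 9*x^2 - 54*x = -54*r + 9*x^2 + x*(45 - 54*r) + 36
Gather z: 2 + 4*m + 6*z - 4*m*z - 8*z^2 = 4*m - 8*z^2 + z*(6 - 4*m) + 2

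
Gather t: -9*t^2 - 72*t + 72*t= -9*t^2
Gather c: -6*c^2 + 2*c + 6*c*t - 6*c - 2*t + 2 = -6*c^2 + c*(6*t - 4) - 2*t + 2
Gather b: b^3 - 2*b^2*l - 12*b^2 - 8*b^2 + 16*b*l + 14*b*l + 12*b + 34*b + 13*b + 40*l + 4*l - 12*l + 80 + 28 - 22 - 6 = b^3 + b^2*(-2*l - 20) + b*(30*l + 59) + 32*l + 80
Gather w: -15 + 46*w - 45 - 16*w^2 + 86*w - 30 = -16*w^2 + 132*w - 90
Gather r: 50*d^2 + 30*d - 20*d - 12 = 50*d^2 + 10*d - 12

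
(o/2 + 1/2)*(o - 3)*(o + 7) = o^3/2 + 5*o^2/2 - 17*o/2 - 21/2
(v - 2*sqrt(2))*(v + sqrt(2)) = v^2 - sqrt(2)*v - 4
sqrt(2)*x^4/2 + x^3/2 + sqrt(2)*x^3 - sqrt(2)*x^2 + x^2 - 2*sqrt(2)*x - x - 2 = (x + 2)*(x - sqrt(2))*(x + sqrt(2)/2)*(sqrt(2)*x/2 + 1)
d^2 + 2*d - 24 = (d - 4)*(d + 6)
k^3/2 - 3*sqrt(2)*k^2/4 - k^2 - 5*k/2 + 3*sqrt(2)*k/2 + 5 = (k/2 + sqrt(2)/2)*(k - 2)*(k - 5*sqrt(2)/2)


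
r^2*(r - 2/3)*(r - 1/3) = r^4 - r^3 + 2*r^2/9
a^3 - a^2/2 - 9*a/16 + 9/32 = (a - 3/4)*(a - 1/2)*(a + 3/4)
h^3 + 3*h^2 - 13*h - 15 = (h - 3)*(h + 1)*(h + 5)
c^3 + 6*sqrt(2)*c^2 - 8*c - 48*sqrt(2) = (c - 2*sqrt(2))*(c + 2*sqrt(2))*(c + 6*sqrt(2))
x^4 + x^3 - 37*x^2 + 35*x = x*(x - 5)*(x - 1)*(x + 7)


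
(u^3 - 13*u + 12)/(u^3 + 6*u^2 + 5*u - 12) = (u - 3)/(u + 3)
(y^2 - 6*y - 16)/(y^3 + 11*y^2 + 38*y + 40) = (y - 8)/(y^2 + 9*y + 20)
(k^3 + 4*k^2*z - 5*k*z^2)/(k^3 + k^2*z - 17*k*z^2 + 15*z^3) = k/(k - 3*z)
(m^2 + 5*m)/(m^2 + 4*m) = (m + 5)/(m + 4)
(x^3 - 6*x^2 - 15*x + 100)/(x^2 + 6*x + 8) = (x^2 - 10*x + 25)/(x + 2)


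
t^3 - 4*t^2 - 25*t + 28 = (t - 7)*(t - 1)*(t + 4)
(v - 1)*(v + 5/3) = v^2 + 2*v/3 - 5/3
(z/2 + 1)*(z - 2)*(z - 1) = z^3/2 - z^2/2 - 2*z + 2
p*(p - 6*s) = p^2 - 6*p*s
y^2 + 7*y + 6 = (y + 1)*(y + 6)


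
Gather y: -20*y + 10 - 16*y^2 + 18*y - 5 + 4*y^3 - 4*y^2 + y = 4*y^3 - 20*y^2 - y + 5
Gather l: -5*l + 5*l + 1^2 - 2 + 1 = 0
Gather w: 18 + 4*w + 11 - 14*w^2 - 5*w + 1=-14*w^2 - w + 30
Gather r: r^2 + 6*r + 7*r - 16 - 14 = r^2 + 13*r - 30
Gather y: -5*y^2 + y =-5*y^2 + y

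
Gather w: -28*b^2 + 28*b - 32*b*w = -28*b^2 - 32*b*w + 28*b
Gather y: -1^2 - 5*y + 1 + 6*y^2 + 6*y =6*y^2 + y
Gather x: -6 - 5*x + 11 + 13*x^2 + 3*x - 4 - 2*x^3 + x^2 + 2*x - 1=-2*x^3 + 14*x^2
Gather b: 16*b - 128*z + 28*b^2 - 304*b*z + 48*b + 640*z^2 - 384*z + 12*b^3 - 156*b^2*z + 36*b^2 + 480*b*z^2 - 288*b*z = 12*b^3 + b^2*(64 - 156*z) + b*(480*z^2 - 592*z + 64) + 640*z^2 - 512*z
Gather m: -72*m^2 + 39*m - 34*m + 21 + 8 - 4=-72*m^2 + 5*m + 25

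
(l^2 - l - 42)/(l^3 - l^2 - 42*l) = 1/l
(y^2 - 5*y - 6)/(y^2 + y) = (y - 6)/y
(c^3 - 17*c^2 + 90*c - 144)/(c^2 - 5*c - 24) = (c^2 - 9*c + 18)/(c + 3)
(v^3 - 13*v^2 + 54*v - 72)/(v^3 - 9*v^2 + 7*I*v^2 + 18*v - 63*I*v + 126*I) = (v - 4)/(v + 7*I)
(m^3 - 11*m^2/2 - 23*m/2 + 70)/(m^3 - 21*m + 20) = (2*m^2 - 3*m - 35)/(2*(m^2 + 4*m - 5))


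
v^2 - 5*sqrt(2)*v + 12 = (v - 3*sqrt(2))*(v - 2*sqrt(2))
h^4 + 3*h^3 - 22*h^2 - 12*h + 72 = (h - 3)*(h - 2)*(h + 2)*(h + 6)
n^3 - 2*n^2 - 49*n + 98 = (n - 7)*(n - 2)*(n + 7)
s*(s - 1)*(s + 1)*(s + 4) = s^4 + 4*s^3 - s^2 - 4*s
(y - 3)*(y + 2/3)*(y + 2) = y^3 - y^2/3 - 20*y/3 - 4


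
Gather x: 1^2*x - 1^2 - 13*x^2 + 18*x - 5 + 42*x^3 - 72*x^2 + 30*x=42*x^3 - 85*x^2 + 49*x - 6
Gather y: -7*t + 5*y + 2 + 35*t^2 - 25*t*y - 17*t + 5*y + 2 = 35*t^2 - 24*t + y*(10 - 25*t) + 4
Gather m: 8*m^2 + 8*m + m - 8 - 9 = 8*m^2 + 9*m - 17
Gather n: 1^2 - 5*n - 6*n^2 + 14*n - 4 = -6*n^2 + 9*n - 3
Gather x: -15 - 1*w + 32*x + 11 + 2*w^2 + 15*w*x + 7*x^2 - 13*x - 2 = 2*w^2 - w + 7*x^2 + x*(15*w + 19) - 6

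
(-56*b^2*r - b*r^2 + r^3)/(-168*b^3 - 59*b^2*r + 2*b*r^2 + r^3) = r/(3*b + r)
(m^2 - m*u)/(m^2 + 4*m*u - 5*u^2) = m/(m + 5*u)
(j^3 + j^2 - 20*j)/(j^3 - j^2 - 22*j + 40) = j/(j - 2)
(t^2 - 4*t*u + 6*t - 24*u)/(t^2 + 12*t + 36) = (t - 4*u)/(t + 6)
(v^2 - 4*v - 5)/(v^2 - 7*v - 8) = (v - 5)/(v - 8)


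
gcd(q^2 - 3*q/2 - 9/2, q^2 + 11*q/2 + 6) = q + 3/2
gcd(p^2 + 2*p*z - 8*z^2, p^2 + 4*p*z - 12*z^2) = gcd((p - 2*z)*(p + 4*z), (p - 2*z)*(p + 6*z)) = -p + 2*z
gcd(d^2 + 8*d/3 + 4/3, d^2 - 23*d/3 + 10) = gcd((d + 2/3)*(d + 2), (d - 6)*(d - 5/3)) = 1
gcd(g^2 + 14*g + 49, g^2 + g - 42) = g + 7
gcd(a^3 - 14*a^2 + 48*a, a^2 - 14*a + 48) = a^2 - 14*a + 48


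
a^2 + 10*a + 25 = (a + 5)^2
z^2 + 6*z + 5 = (z + 1)*(z + 5)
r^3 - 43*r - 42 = (r - 7)*(r + 1)*(r + 6)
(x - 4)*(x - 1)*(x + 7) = x^3 + 2*x^2 - 31*x + 28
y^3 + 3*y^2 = y^2*(y + 3)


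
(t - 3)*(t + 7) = t^2 + 4*t - 21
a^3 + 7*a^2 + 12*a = a*(a + 3)*(a + 4)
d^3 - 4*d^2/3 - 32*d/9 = d*(d - 8/3)*(d + 4/3)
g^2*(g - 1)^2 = g^4 - 2*g^3 + g^2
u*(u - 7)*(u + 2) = u^3 - 5*u^2 - 14*u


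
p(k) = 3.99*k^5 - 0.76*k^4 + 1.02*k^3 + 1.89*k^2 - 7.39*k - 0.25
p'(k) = 19.95*k^4 - 3.04*k^3 + 3.06*k^2 + 3.78*k - 7.39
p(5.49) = 19393.67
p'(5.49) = 17725.66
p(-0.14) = 0.82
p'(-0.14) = -7.84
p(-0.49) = 3.55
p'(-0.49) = -7.00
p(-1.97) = -115.99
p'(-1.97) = 320.76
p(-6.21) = -38105.45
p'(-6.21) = 30484.61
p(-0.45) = 3.26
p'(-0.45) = -7.38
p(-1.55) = -28.14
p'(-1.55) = 120.57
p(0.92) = -2.57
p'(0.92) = 10.60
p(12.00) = 979026.11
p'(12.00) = 408908.69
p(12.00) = 979026.11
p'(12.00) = 408908.69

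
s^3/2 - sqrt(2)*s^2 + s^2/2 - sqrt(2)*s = s*(s/2 + 1/2)*(s - 2*sqrt(2))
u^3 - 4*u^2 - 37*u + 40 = (u - 8)*(u - 1)*(u + 5)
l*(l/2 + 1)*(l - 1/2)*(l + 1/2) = l^4/2 + l^3 - l^2/8 - l/4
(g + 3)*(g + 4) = g^2 + 7*g + 12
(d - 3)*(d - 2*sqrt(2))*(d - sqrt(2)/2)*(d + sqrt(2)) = d^4 - 3*d^3 - 3*sqrt(2)*d^3/2 - 3*d^2 + 9*sqrt(2)*d^2/2 + 2*sqrt(2)*d + 9*d - 6*sqrt(2)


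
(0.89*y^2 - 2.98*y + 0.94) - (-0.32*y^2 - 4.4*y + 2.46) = 1.21*y^2 + 1.42*y - 1.52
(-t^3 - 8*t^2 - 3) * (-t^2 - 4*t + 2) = t^5 + 12*t^4 + 30*t^3 - 13*t^2 + 12*t - 6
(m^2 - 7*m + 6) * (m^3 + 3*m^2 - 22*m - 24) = m^5 - 4*m^4 - 37*m^3 + 148*m^2 + 36*m - 144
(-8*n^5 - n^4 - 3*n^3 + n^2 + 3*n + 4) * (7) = -56*n^5 - 7*n^4 - 21*n^3 + 7*n^2 + 21*n + 28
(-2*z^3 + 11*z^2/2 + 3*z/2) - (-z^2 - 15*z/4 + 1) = -2*z^3 + 13*z^2/2 + 21*z/4 - 1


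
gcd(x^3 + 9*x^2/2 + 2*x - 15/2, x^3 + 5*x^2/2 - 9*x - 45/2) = x^2 + 11*x/2 + 15/2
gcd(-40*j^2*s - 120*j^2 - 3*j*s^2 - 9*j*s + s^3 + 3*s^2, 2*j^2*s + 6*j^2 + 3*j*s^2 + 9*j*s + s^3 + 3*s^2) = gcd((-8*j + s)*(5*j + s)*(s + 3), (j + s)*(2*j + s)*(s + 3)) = s + 3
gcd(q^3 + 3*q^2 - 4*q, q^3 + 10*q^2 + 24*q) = q^2 + 4*q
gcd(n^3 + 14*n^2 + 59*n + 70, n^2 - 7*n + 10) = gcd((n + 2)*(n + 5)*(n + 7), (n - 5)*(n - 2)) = 1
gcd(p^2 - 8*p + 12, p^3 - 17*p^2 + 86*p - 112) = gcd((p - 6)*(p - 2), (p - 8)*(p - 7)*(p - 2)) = p - 2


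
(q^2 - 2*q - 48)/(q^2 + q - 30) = (q - 8)/(q - 5)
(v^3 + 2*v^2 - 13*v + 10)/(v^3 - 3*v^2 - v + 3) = (v^2 + 3*v - 10)/(v^2 - 2*v - 3)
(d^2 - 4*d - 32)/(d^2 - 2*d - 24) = (d - 8)/(d - 6)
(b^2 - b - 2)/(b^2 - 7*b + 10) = (b + 1)/(b - 5)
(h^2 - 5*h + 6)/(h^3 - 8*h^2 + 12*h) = (h - 3)/(h*(h - 6))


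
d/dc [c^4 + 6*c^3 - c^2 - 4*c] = 4*c^3 + 18*c^2 - 2*c - 4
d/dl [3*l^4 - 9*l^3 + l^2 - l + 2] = 12*l^3 - 27*l^2 + 2*l - 1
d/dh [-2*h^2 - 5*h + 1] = -4*h - 5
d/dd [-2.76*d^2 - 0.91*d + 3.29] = -5.52*d - 0.91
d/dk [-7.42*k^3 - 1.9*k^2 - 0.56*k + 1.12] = -22.26*k^2 - 3.8*k - 0.56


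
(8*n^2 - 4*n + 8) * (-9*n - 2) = -72*n^3 + 20*n^2 - 64*n - 16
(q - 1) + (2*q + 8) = 3*q + 7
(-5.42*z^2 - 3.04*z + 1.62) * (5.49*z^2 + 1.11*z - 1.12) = -29.7558*z^4 - 22.7058*z^3 + 11.5898*z^2 + 5.203*z - 1.8144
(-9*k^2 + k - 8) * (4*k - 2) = -36*k^3 + 22*k^2 - 34*k + 16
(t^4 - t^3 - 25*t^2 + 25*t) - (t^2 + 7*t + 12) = t^4 - t^3 - 26*t^2 + 18*t - 12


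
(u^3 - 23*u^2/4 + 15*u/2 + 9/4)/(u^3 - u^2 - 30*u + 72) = (4*u^2 - 11*u - 3)/(4*(u^2 + 2*u - 24))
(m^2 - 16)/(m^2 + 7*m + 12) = (m - 4)/(m + 3)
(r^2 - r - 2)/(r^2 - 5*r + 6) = (r + 1)/(r - 3)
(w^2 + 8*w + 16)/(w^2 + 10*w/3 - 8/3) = 3*(w + 4)/(3*w - 2)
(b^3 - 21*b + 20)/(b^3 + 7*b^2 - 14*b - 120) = (b - 1)/(b + 6)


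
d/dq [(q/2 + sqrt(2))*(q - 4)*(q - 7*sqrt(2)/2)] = 3*q^2/2 - 4*q - 3*sqrt(2)*q/2 - 7 + 3*sqrt(2)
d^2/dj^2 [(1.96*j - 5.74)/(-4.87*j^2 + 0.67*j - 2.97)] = (-(1.96*j - 5.74)*(9.74*j - 0.67)*(19.48*j - 1.34) + (57.2712*j - 58.534)*(4.87*j^2 - 0.67*j + 2.97))/(4.87*j^2 - 0.67*j + 2.97)^3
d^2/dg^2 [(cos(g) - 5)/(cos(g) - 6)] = (sin(g)^2 - 6*cos(g) + 1)/(cos(g) - 6)^3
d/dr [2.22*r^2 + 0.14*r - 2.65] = 4.44*r + 0.14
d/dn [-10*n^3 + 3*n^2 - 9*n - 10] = -30*n^2 + 6*n - 9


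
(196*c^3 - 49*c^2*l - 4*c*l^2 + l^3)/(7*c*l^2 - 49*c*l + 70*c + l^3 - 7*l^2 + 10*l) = (28*c^2 - 11*c*l + l^2)/(l^2 - 7*l + 10)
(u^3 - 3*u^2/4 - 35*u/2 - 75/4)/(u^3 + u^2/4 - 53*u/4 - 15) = (u - 5)/(u - 4)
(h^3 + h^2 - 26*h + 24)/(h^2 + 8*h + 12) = (h^2 - 5*h + 4)/(h + 2)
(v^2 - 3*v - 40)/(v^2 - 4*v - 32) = (v + 5)/(v + 4)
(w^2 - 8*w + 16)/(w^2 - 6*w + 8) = (w - 4)/(w - 2)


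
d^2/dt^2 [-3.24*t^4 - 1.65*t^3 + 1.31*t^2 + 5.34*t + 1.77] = -38.88*t^2 - 9.9*t + 2.62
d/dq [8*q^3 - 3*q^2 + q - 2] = 24*q^2 - 6*q + 1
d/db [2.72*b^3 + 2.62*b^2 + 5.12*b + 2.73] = 8.16*b^2 + 5.24*b + 5.12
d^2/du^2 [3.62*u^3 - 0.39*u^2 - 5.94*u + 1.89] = 21.72*u - 0.78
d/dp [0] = 0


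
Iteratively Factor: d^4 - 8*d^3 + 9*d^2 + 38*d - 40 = (d - 5)*(d^3 - 3*d^2 - 6*d + 8) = (d - 5)*(d + 2)*(d^2 - 5*d + 4) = (d - 5)*(d - 1)*(d + 2)*(d - 4)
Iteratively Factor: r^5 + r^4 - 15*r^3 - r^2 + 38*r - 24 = (r - 1)*(r^4 + 2*r^3 - 13*r^2 - 14*r + 24) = (r - 1)^2*(r^3 + 3*r^2 - 10*r - 24) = (r - 1)^2*(r + 4)*(r^2 - r - 6) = (r - 1)^2*(r + 2)*(r + 4)*(r - 3)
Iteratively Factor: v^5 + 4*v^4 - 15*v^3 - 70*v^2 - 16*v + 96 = (v + 3)*(v^4 + v^3 - 18*v^2 - 16*v + 32) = (v - 4)*(v + 3)*(v^3 + 5*v^2 + 2*v - 8) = (v - 4)*(v + 2)*(v + 3)*(v^2 + 3*v - 4) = (v - 4)*(v + 2)*(v + 3)*(v + 4)*(v - 1)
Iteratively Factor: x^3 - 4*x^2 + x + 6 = (x - 2)*(x^2 - 2*x - 3) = (x - 2)*(x + 1)*(x - 3)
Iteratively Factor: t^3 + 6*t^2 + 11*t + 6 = (t + 2)*(t^2 + 4*t + 3) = (t + 2)*(t + 3)*(t + 1)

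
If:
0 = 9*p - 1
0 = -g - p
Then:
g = -1/9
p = 1/9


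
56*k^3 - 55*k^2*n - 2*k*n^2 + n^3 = (-8*k + n)*(-k + n)*(7*k + n)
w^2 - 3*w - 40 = (w - 8)*(w + 5)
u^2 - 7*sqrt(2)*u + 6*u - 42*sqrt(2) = (u + 6)*(u - 7*sqrt(2))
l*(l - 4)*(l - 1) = l^3 - 5*l^2 + 4*l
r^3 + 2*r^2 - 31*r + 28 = (r - 4)*(r - 1)*(r + 7)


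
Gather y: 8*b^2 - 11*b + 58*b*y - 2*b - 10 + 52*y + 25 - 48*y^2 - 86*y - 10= 8*b^2 - 13*b - 48*y^2 + y*(58*b - 34) + 5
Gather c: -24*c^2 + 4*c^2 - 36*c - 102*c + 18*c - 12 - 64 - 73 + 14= -20*c^2 - 120*c - 135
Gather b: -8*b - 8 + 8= -8*b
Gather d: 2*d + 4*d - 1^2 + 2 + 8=6*d + 9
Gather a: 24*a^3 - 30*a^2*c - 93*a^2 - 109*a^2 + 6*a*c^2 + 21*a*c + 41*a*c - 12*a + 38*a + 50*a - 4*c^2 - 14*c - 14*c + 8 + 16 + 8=24*a^3 + a^2*(-30*c - 202) + a*(6*c^2 + 62*c + 76) - 4*c^2 - 28*c + 32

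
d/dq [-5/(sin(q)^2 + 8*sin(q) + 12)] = 10*(sin(q) + 4)*cos(q)/(sin(q)^2 + 8*sin(q) + 12)^2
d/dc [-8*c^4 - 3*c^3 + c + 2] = -32*c^3 - 9*c^2 + 1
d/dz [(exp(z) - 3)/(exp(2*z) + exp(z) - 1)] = (-(exp(z) - 3)*(2*exp(z) + 1) + exp(2*z) + exp(z) - 1)*exp(z)/(exp(2*z) + exp(z) - 1)^2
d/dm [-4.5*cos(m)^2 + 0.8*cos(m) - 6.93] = (9.0*cos(m) - 0.8)*sin(m)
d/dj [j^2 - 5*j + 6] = 2*j - 5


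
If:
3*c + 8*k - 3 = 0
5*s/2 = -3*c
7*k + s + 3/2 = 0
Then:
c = 55/51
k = -1/34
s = -22/17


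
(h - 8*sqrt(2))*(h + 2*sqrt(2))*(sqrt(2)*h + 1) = sqrt(2)*h^3 - 11*h^2 - 38*sqrt(2)*h - 32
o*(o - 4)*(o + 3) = o^3 - o^2 - 12*o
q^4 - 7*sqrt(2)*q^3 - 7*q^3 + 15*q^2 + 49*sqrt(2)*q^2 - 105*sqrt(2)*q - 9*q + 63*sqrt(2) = (q - 3)^2*(q - 1)*(q - 7*sqrt(2))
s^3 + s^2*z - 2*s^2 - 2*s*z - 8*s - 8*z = (s - 4)*(s + 2)*(s + z)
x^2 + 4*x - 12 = (x - 2)*(x + 6)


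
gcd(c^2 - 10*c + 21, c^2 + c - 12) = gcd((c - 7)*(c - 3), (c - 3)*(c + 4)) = c - 3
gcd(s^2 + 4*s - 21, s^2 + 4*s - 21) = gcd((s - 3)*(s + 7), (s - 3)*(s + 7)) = s^2 + 4*s - 21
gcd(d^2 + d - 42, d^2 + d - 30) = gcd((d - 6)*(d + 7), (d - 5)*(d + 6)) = 1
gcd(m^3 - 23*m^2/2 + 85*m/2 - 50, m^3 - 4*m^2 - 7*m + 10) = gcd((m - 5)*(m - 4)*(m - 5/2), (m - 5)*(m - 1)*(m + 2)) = m - 5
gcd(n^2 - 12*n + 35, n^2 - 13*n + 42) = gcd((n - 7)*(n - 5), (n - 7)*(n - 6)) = n - 7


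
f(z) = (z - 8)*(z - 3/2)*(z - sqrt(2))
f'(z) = (z - 8)*(z - 3/2) + (z - 8)*(z - sqrt(2)) + (z - 3/2)*(z - sqrt(2)) = 3*z^2 - 19*z - 2*sqrt(2)*z + 12 + 19*sqrt(2)/2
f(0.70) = -4.17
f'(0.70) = 11.63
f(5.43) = -40.56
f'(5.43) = -4.64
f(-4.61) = -464.15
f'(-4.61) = 189.82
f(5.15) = -38.86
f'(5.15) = -7.41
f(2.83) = -9.74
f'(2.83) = -12.31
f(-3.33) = -259.62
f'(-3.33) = 131.39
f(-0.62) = -37.17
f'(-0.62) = 40.12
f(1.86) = -0.99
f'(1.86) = -4.79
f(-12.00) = -3621.84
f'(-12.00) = 719.38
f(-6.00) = -778.49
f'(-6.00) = 264.41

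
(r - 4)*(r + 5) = r^2 + r - 20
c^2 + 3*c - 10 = (c - 2)*(c + 5)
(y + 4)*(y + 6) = y^2 + 10*y + 24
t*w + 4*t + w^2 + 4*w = (t + w)*(w + 4)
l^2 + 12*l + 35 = (l + 5)*(l + 7)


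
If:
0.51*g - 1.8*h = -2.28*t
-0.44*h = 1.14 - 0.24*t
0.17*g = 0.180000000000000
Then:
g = 1.06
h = -4.78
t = -4.01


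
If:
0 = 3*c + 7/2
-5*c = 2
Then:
No Solution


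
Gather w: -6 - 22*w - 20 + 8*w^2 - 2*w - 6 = 8*w^2 - 24*w - 32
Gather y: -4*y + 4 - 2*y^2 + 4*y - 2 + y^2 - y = -y^2 - y + 2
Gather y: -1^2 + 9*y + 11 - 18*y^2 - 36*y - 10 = -18*y^2 - 27*y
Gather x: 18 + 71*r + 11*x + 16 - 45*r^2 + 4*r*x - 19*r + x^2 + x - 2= -45*r^2 + 52*r + x^2 + x*(4*r + 12) + 32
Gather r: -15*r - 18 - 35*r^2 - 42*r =-35*r^2 - 57*r - 18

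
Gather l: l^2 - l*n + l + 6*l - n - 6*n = l^2 + l*(7 - n) - 7*n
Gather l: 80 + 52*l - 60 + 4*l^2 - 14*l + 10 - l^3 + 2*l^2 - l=-l^3 + 6*l^2 + 37*l + 30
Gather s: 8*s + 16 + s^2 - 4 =s^2 + 8*s + 12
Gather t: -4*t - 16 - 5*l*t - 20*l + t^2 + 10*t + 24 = -20*l + t^2 + t*(6 - 5*l) + 8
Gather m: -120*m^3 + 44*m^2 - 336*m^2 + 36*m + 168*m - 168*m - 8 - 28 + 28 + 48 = -120*m^3 - 292*m^2 + 36*m + 40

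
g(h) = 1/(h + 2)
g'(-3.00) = -1.00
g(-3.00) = -1.00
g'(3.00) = -0.04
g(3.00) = 0.20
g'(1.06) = -0.11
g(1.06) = 0.33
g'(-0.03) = -0.26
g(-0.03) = 0.51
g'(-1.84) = -39.06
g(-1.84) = 6.25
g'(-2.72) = -1.93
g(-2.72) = -1.39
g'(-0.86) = -0.77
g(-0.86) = 0.88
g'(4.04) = -0.03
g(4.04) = 0.17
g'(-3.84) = -0.30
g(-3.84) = -0.54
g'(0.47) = -0.16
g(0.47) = 0.40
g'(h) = -1/(h + 2)^2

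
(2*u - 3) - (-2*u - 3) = 4*u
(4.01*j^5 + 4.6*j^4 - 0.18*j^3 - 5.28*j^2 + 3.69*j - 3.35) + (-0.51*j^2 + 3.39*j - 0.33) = 4.01*j^5 + 4.6*j^4 - 0.18*j^3 - 5.79*j^2 + 7.08*j - 3.68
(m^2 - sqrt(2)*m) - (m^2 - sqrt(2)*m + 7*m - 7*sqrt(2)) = -7*m + 7*sqrt(2)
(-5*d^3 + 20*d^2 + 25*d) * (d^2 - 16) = -5*d^5 + 20*d^4 + 105*d^3 - 320*d^2 - 400*d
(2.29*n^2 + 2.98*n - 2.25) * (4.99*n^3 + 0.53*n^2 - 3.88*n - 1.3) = 11.4271*n^5 + 16.0839*n^4 - 18.5333*n^3 - 15.7319*n^2 + 4.856*n + 2.925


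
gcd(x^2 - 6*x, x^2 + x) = x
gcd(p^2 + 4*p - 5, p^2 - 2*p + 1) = p - 1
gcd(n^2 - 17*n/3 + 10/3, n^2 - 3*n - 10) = n - 5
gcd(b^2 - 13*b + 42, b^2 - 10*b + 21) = b - 7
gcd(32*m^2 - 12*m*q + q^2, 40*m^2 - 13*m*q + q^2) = -8*m + q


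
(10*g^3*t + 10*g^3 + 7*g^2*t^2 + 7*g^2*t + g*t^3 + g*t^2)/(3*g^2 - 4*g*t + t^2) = g*(10*g^2*t + 10*g^2 + 7*g*t^2 + 7*g*t + t^3 + t^2)/(3*g^2 - 4*g*t + t^2)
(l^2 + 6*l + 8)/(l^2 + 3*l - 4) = (l + 2)/(l - 1)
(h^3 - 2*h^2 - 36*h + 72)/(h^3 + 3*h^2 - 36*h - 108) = (h - 2)/(h + 3)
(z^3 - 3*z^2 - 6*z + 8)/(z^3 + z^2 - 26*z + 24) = (z + 2)/(z + 6)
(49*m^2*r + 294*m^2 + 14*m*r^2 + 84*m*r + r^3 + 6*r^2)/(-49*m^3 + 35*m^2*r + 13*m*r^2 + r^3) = (r + 6)/(-m + r)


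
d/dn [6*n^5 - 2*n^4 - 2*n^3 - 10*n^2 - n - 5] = 30*n^4 - 8*n^3 - 6*n^2 - 20*n - 1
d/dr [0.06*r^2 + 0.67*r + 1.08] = 0.12*r + 0.67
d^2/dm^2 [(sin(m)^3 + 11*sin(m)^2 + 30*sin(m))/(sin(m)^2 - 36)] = (-sin(m)^4 + 18*sin(m)^3 - 174*sin(m)^2 - 180*sin(m) + 132)/(sin(m) - 6)^3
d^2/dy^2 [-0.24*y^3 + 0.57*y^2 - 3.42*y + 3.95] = 1.14 - 1.44*y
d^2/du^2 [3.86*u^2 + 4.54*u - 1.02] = 7.72000000000000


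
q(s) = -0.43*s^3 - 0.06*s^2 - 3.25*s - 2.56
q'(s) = -1.29*s^2 - 0.12*s - 3.25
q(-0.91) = 0.67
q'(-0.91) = -4.21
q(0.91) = -5.89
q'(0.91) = -4.43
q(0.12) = -2.95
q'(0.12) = -3.28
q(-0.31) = -1.55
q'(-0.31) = -3.34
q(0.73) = -5.13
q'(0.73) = -4.03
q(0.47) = -4.15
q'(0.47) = -3.59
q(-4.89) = 62.18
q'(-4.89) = -33.51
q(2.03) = -13.00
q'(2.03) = -8.81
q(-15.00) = 1483.94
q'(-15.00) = -291.70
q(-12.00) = 770.84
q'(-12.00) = -187.57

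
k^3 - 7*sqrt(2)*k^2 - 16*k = k*(k - 8*sqrt(2))*(k + sqrt(2))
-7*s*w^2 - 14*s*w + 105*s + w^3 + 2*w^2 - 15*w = (-7*s + w)*(w - 3)*(w + 5)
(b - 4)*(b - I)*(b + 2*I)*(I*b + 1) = I*b^4 - 4*I*b^3 + 3*I*b^2 + 2*b - 12*I*b - 8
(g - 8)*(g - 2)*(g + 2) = g^3 - 8*g^2 - 4*g + 32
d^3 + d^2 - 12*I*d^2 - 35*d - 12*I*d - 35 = (d + 1)*(d - 7*I)*(d - 5*I)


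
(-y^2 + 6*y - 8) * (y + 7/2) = -y^3 + 5*y^2/2 + 13*y - 28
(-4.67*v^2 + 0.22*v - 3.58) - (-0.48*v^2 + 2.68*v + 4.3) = -4.19*v^2 - 2.46*v - 7.88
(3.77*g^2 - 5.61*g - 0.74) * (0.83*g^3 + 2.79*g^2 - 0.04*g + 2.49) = 3.1291*g^5 + 5.862*g^4 - 16.4169*g^3 + 7.5471*g^2 - 13.9393*g - 1.8426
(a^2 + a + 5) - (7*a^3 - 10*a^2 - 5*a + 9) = -7*a^3 + 11*a^2 + 6*a - 4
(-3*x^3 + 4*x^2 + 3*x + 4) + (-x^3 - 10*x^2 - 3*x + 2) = -4*x^3 - 6*x^2 + 6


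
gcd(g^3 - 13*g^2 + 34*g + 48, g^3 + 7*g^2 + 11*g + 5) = g + 1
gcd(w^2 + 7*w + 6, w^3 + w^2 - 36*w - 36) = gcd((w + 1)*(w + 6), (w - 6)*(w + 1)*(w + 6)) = w^2 + 7*w + 6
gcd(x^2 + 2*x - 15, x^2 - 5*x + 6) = x - 3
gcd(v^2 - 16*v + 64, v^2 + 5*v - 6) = 1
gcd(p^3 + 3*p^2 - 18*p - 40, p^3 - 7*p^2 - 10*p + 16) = p + 2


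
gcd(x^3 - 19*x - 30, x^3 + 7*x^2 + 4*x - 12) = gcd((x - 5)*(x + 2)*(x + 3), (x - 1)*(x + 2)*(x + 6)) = x + 2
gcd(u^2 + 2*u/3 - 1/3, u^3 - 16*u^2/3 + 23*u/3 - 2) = u - 1/3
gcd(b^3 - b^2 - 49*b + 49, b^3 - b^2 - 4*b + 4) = b - 1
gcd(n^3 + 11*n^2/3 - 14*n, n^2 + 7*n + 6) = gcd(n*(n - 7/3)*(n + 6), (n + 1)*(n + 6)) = n + 6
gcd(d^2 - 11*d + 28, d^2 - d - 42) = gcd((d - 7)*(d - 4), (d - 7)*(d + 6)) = d - 7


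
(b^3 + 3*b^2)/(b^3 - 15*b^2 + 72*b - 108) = b^2*(b + 3)/(b^3 - 15*b^2 + 72*b - 108)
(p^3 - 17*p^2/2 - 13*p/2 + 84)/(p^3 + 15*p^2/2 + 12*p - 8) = (2*p^3 - 17*p^2 - 13*p + 168)/(2*p^3 + 15*p^2 + 24*p - 16)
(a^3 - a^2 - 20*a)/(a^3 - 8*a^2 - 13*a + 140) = a/(a - 7)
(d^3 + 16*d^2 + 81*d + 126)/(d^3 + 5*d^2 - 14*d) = (d^2 + 9*d + 18)/(d*(d - 2))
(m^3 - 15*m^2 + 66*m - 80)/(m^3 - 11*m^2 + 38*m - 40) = (m - 8)/(m - 4)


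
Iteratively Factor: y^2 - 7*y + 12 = (y - 4)*(y - 3)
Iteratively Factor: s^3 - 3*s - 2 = (s + 1)*(s^2 - s - 2) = (s + 1)^2*(s - 2)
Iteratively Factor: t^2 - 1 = (t - 1)*(t + 1)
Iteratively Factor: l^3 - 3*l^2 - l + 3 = (l - 3)*(l^2 - 1) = (l - 3)*(l - 1)*(l + 1)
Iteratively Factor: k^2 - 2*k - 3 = (k + 1)*(k - 3)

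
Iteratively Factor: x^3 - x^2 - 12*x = (x - 4)*(x^2 + 3*x) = x*(x - 4)*(x + 3)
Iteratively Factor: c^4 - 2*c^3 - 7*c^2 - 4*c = (c - 4)*(c^3 + 2*c^2 + c) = (c - 4)*(c + 1)*(c^2 + c) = (c - 4)*(c + 1)^2*(c)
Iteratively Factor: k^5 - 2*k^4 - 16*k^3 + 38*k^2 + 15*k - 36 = (k - 3)*(k^4 + k^3 - 13*k^2 - k + 12) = (k - 3)^2*(k^3 + 4*k^2 - k - 4) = (k - 3)^2*(k + 4)*(k^2 - 1) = (k - 3)^2*(k + 1)*(k + 4)*(k - 1)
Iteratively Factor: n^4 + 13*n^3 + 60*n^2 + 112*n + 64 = (n + 4)*(n^3 + 9*n^2 + 24*n + 16) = (n + 4)^2*(n^2 + 5*n + 4) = (n + 4)^3*(n + 1)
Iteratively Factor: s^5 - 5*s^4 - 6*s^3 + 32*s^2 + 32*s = (s - 4)*(s^4 - s^3 - 10*s^2 - 8*s) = (s - 4)*(s + 2)*(s^3 - 3*s^2 - 4*s) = (s - 4)*(s + 1)*(s + 2)*(s^2 - 4*s) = s*(s - 4)*(s + 1)*(s + 2)*(s - 4)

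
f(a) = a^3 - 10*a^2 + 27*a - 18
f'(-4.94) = 199.01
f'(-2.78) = 105.79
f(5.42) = -6.20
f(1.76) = 4.00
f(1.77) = 4.01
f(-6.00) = -756.00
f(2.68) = 1.78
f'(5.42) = 6.73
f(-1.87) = -110.00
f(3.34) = -2.12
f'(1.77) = 1.00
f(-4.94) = -515.97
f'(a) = 3*a^2 - 20*a + 27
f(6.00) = 0.00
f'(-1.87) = 74.89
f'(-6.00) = 255.00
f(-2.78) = -191.83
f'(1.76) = 1.09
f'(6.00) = 15.00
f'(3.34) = -6.33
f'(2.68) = -5.05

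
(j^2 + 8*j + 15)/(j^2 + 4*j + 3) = (j + 5)/(j + 1)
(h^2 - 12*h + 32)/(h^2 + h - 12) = (h^2 - 12*h + 32)/(h^2 + h - 12)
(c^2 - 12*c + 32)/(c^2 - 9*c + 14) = (c^2 - 12*c + 32)/(c^2 - 9*c + 14)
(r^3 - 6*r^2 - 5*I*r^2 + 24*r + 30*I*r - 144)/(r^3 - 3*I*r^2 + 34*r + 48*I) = (r - 6)/(r + 2*I)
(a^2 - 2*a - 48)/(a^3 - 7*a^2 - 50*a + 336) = (a + 6)/(a^2 + a - 42)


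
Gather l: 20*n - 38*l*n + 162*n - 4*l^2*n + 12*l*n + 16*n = -4*l^2*n - 26*l*n + 198*n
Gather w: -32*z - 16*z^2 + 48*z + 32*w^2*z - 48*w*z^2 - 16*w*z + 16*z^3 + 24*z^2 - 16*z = 32*w^2*z + w*(-48*z^2 - 16*z) + 16*z^3 + 8*z^2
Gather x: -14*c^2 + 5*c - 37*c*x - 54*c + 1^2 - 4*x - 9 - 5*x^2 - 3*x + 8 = -14*c^2 - 49*c - 5*x^2 + x*(-37*c - 7)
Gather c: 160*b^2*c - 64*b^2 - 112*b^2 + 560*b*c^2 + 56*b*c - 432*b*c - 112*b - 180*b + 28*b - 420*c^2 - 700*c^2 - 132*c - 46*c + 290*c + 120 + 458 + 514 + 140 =-176*b^2 - 264*b + c^2*(560*b - 1120) + c*(160*b^2 - 376*b + 112) + 1232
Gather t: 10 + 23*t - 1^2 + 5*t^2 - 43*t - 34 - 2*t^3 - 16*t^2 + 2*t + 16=-2*t^3 - 11*t^2 - 18*t - 9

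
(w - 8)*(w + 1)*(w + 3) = w^3 - 4*w^2 - 29*w - 24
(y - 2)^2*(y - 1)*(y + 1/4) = y^4 - 19*y^3/4 + 27*y^2/4 - 2*y - 1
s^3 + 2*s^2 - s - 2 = (s - 1)*(s + 1)*(s + 2)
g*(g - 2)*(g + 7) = g^3 + 5*g^2 - 14*g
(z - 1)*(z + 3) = z^2 + 2*z - 3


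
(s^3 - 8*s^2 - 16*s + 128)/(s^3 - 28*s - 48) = (s^2 - 12*s + 32)/(s^2 - 4*s - 12)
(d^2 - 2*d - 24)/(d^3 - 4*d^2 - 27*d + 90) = (d + 4)/(d^2 + 2*d - 15)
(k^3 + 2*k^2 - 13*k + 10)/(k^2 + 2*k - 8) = (k^2 + 4*k - 5)/(k + 4)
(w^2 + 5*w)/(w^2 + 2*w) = (w + 5)/(w + 2)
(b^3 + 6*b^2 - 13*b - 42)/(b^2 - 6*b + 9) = (b^2 + 9*b + 14)/(b - 3)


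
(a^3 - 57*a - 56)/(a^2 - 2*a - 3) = (a^2 - a - 56)/(a - 3)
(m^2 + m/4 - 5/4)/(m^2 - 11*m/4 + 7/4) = (4*m + 5)/(4*m - 7)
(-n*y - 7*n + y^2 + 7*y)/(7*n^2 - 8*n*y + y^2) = (y + 7)/(-7*n + y)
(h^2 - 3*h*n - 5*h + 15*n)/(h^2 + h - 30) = (h - 3*n)/(h + 6)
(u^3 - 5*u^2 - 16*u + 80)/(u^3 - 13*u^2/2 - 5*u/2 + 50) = 2*(u + 4)/(2*u + 5)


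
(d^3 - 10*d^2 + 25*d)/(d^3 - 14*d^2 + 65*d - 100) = d/(d - 4)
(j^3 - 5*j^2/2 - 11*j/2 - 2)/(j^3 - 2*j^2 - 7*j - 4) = (j + 1/2)/(j + 1)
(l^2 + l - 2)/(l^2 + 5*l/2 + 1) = 2*(l - 1)/(2*l + 1)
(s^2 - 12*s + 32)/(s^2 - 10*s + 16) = (s - 4)/(s - 2)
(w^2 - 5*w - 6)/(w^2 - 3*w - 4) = (w - 6)/(w - 4)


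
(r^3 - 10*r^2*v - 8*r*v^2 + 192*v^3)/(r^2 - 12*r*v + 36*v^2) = (r^2 - 4*r*v - 32*v^2)/(r - 6*v)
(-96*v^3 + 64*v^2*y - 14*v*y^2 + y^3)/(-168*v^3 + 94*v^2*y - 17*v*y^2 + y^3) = (-4*v + y)/(-7*v + y)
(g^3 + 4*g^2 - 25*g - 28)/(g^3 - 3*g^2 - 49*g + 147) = (g^2 - 3*g - 4)/(g^2 - 10*g + 21)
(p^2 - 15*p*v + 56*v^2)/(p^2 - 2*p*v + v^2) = (p^2 - 15*p*v + 56*v^2)/(p^2 - 2*p*v + v^2)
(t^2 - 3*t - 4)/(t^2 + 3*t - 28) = (t + 1)/(t + 7)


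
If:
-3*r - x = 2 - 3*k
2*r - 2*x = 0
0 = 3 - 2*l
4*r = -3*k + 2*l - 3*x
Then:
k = 26/33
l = 3/2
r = 1/11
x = 1/11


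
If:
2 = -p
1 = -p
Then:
No Solution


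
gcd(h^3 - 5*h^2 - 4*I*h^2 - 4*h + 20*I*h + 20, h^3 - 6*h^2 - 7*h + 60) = h - 5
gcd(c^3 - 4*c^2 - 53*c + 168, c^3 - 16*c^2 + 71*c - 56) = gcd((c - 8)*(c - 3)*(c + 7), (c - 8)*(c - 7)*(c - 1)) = c - 8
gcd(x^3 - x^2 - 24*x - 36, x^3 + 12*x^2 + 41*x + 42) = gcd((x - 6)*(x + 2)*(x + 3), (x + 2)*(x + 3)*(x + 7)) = x^2 + 5*x + 6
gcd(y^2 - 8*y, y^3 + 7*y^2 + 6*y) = y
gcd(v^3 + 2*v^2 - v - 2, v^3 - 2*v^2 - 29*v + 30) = v - 1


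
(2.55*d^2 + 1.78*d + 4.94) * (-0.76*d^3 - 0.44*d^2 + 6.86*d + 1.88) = -1.938*d^5 - 2.4748*d^4 + 12.9554*d^3 + 14.8312*d^2 + 37.2348*d + 9.2872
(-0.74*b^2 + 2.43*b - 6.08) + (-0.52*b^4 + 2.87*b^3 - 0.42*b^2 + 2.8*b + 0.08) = -0.52*b^4 + 2.87*b^3 - 1.16*b^2 + 5.23*b - 6.0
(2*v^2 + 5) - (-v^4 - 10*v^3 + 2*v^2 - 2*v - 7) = v^4 + 10*v^3 + 2*v + 12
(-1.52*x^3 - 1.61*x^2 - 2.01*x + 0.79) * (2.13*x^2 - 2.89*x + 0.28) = -3.2376*x^5 + 0.9635*x^4 - 0.0539999999999985*x^3 + 7.0408*x^2 - 2.8459*x + 0.2212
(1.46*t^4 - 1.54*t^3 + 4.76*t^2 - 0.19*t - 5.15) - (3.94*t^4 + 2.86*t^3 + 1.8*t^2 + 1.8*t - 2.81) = -2.48*t^4 - 4.4*t^3 + 2.96*t^2 - 1.99*t - 2.34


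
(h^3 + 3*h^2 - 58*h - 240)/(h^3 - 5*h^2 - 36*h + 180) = (h^2 - 3*h - 40)/(h^2 - 11*h + 30)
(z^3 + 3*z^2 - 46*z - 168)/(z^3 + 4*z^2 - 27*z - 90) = (z^2 - 3*z - 28)/(z^2 - 2*z - 15)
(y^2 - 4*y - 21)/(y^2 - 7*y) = (y + 3)/y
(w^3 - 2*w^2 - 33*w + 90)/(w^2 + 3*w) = (w^3 - 2*w^2 - 33*w + 90)/(w*(w + 3))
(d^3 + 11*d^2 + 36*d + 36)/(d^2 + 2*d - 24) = (d^2 + 5*d + 6)/(d - 4)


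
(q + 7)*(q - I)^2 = q^3 + 7*q^2 - 2*I*q^2 - q - 14*I*q - 7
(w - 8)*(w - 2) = w^2 - 10*w + 16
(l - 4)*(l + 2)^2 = l^3 - 12*l - 16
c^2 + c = c*(c + 1)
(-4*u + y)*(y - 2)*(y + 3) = -4*u*y^2 - 4*u*y + 24*u + y^3 + y^2 - 6*y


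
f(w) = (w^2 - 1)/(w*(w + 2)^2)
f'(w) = 2/(w + 2)^2 - 2*(w^2 - 1)/(w*(w + 2)^3) - (w^2 - 1)/(w^2*(w + 2)^2) = (-w^3 + 2*w^2 + 3*w + 2)/(w^2*(w^3 + 6*w^2 + 12*w + 8))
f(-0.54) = 0.62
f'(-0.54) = 1.23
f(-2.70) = -4.75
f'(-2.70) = -11.26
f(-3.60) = -1.30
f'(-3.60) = -1.20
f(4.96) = 0.10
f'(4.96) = -0.01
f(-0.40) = 0.82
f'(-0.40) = 1.81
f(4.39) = 0.10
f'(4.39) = -0.01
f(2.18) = 0.10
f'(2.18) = 0.02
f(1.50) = 0.07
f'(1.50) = 0.08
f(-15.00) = -0.09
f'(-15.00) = -0.00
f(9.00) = 0.07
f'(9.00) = 0.00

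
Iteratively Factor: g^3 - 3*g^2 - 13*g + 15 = (g - 5)*(g^2 + 2*g - 3) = (g - 5)*(g + 3)*(g - 1)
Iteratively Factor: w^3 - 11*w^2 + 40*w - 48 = (w - 4)*(w^2 - 7*w + 12) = (w - 4)^2*(w - 3)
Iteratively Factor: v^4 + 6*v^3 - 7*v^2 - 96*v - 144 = (v + 4)*(v^3 + 2*v^2 - 15*v - 36) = (v + 3)*(v + 4)*(v^2 - v - 12) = (v - 4)*(v + 3)*(v + 4)*(v + 3)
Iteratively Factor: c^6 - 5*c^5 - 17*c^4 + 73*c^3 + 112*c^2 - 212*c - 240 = (c + 2)*(c^5 - 7*c^4 - 3*c^3 + 79*c^2 - 46*c - 120) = (c - 4)*(c + 2)*(c^4 - 3*c^3 - 15*c^2 + 19*c + 30) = (c - 5)*(c - 4)*(c + 2)*(c^3 + 2*c^2 - 5*c - 6) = (c - 5)*(c - 4)*(c - 2)*(c + 2)*(c^2 + 4*c + 3) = (c - 5)*(c - 4)*(c - 2)*(c + 2)*(c + 3)*(c + 1)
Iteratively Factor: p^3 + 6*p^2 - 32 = (p + 4)*(p^2 + 2*p - 8) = (p - 2)*(p + 4)*(p + 4)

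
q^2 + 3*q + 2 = (q + 1)*(q + 2)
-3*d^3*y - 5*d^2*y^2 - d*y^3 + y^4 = y*(-3*d + y)*(d + y)^2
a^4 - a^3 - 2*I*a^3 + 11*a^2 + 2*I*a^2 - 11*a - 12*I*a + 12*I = (a - 1)*(a - 4*I)*(a - I)*(a + 3*I)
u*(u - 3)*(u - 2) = u^3 - 5*u^2 + 6*u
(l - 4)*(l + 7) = l^2 + 3*l - 28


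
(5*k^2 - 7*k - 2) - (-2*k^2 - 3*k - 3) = 7*k^2 - 4*k + 1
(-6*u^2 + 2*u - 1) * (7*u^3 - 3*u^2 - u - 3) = -42*u^5 + 32*u^4 - 7*u^3 + 19*u^2 - 5*u + 3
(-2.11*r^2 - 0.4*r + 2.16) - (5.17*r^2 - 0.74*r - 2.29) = -7.28*r^2 + 0.34*r + 4.45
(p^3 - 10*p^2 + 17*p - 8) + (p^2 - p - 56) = p^3 - 9*p^2 + 16*p - 64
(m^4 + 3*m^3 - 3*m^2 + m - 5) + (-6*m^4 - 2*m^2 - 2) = -5*m^4 + 3*m^3 - 5*m^2 + m - 7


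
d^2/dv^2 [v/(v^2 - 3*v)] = 2/(v^3 - 9*v^2 + 27*v - 27)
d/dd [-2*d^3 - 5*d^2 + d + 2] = -6*d^2 - 10*d + 1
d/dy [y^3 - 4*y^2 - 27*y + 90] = 3*y^2 - 8*y - 27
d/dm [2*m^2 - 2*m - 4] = 4*m - 2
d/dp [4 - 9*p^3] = -27*p^2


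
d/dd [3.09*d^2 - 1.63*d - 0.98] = 6.18*d - 1.63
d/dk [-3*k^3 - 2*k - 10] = -9*k^2 - 2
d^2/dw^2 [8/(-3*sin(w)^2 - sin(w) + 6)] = 8*(36*sin(w)^4 + 9*sin(w)^3 + 19*sin(w)^2 - 12*sin(w) - 38)/(3*sin(w)^2 + sin(w) - 6)^3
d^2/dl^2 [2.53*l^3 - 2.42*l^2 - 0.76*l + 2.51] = 15.18*l - 4.84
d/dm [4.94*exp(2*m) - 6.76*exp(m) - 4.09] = (9.88*exp(m) - 6.76)*exp(m)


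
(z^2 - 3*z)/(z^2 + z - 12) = z/(z + 4)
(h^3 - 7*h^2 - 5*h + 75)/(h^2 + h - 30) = (h^2 - 2*h - 15)/(h + 6)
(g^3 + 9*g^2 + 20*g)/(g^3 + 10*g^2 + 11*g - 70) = g*(g + 4)/(g^2 + 5*g - 14)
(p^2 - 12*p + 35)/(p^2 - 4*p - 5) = (p - 7)/(p + 1)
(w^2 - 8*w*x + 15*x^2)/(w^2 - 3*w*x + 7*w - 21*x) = (w - 5*x)/(w + 7)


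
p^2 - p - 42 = (p - 7)*(p + 6)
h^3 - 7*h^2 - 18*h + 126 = (h - 7)*(h - 3*sqrt(2))*(h + 3*sqrt(2))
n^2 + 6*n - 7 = (n - 1)*(n + 7)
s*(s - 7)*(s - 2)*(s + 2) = s^4 - 7*s^3 - 4*s^2 + 28*s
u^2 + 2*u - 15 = (u - 3)*(u + 5)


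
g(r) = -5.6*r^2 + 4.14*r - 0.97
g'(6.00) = -63.06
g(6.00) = -177.73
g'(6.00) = -63.06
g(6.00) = -177.73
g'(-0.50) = 9.74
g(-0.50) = -4.44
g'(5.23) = -54.44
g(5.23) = -132.49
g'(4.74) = -48.95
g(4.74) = -107.16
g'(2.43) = -23.08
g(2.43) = -23.98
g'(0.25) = 1.34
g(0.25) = -0.28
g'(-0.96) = 14.89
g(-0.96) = -10.11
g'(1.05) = -7.62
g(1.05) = -2.80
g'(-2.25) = 29.34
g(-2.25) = -38.64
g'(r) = 4.14 - 11.2*r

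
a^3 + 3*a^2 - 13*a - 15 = (a - 3)*(a + 1)*(a + 5)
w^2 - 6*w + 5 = (w - 5)*(w - 1)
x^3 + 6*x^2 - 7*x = x*(x - 1)*(x + 7)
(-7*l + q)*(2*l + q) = -14*l^2 - 5*l*q + q^2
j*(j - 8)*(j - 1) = j^3 - 9*j^2 + 8*j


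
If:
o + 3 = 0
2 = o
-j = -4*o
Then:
No Solution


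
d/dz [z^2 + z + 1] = 2*z + 1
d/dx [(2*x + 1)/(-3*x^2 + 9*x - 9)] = (2*x^2 + 2*x - 9)/(3*(x^4 - 6*x^3 + 15*x^2 - 18*x + 9))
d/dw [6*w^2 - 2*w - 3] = 12*w - 2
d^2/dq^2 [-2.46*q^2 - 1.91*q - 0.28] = -4.92000000000000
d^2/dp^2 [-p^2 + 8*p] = -2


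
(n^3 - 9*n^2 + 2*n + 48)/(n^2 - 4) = (n^2 - 11*n + 24)/(n - 2)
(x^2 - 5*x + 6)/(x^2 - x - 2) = (x - 3)/(x + 1)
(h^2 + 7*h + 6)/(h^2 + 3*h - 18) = (h + 1)/(h - 3)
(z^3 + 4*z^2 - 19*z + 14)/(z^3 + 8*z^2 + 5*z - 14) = (z - 2)/(z + 2)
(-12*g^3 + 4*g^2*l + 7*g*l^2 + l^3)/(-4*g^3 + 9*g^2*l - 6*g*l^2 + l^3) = (12*g^2 + 8*g*l + l^2)/(4*g^2 - 5*g*l + l^2)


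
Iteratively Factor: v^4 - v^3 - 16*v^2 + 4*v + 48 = (v - 4)*(v^3 + 3*v^2 - 4*v - 12) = (v - 4)*(v + 3)*(v^2 - 4) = (v - 4)*(v + 2)*(v + 3)*(v - 2)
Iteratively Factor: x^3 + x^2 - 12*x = (x)*(x^2 + x - 12) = x*(x - 3)*(x + 4)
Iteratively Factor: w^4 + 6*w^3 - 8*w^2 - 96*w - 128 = (w + 2)*(w^3 + 4*w^2 - 16*w - 64) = (w + 2)*(w + 4)*(w^2 - 16) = (w + 2)*(w + 4)^2*(w - 4)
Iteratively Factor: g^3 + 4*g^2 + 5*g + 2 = (g + 2)*(g^2 + 2*g + 1) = (g + 1)*(g + 2)*(g + 1)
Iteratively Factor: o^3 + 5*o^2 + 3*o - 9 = (o + 3)*(o^2 + 2*o - 3) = (o - 1)*(o + 3)*(o + 3)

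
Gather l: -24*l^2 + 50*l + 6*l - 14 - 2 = -24*l^2 + 56*l - 16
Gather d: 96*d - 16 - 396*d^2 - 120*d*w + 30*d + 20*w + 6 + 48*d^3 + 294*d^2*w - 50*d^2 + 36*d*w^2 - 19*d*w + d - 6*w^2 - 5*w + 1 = 48*d^3 + d^2*(294*w - 446) + d*(36*w^2 - 139*w + 127) - 6*w^2 + 15*w - 9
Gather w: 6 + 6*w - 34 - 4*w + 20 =2*w - 8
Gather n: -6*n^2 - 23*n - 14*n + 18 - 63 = -6*n^2 - 37*n - 45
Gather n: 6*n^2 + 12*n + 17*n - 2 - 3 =6*n^2 + 29*n - 5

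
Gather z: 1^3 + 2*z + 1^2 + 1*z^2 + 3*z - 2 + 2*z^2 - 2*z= 3*z^2 + 3*z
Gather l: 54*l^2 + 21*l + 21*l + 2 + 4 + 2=54*l^2 + 42*l + 8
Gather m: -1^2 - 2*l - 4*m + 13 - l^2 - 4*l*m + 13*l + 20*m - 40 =-l^2 + 11*l + m*(16 - 4*l) - 28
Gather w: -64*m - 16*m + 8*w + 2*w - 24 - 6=-80*m + 10*w - 30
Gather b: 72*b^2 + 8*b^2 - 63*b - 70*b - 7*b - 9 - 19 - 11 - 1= 80*b^2 - 140*b - 40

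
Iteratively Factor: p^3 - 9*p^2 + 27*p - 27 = (p - 3)*(p^2 - 6*p + 9) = (p - 3)^2*(p - 3)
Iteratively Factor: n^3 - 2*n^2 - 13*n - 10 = (n + 2)*(n^2 - 4*n - 5) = (n - 5)*(n + 2)*(n + 1)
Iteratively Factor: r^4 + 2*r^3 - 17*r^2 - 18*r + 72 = (r + 4)*(r^3 - 2*r^2 - 9*r + 18) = (r - 2)*(r + 4)*(r^2 - 9) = (r - 3)*(r - 2)*(r + 4)*(r + 3)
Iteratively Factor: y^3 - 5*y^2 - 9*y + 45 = (y - 5)*(y^2 - 9) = (y - 5)*(y + 3)*(y - 3)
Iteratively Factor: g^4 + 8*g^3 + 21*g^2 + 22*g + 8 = (g + 4)*(g^3 + 4*g^2 + 5*g + 2) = (g + 1)*(g + 4)*(g^2 + 3*g + 2) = (g + 1)^2*(g + 4)*(g + 2)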